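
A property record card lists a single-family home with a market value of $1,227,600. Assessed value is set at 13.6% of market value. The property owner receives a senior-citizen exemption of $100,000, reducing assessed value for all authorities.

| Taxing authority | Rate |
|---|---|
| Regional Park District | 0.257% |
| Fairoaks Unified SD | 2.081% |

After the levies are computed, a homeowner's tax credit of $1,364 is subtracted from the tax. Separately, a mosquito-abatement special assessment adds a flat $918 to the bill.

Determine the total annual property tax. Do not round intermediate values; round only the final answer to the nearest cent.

Assessed value = $1,227,600 × 0.136 = $166,953.6
Taxable value = $166,953.6 − $100,000 = $66,953.6
Regional Park District: $66,953.6 × 0.00257 = $172.070752
Fairoaks Unified SD: $66,953.6 × 0.02081 = $1,393.304416
Levies subtotal = $1,565.375168
After credit = $1,565.375168 − $1,364 = $201.375168
Total = $201.375168 + $918 = $1,119.375168

$1,119.38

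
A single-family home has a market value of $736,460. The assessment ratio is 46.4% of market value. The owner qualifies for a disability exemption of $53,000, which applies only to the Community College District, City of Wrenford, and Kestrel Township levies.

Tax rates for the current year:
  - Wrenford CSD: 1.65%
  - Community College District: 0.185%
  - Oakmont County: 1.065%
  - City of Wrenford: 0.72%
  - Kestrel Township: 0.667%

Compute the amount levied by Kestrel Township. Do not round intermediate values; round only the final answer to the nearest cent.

Assessed value = $736,460 × 0.464 = $341,717.44
Kestrel Township taxable value = $341,717.44 − $53,000 = $288,717.44
Kestrel Township levy = $288,717.44 × 0.00667 = $1,925.7453248

$1,925.75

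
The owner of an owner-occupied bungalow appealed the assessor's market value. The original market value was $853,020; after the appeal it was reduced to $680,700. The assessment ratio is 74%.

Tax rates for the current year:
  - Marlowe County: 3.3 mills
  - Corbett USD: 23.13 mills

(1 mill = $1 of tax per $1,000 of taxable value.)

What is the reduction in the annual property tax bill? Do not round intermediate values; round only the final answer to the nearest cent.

Old assessed value = $853,020 × 0.74 = $631,234.8
New assessed value = $680,700 × 0.74 = $503,718
Combined rate = 0.0033 + 0.02313 = 0.02643
Old tax = $631,234.8 × 0.02643 = $16,683.535764
New tax = $503,718 × 0.02643 = $13,313.26674
Reduction = $16,683.535764 − $13,313.26674 = $3,370.269024

$3,370.27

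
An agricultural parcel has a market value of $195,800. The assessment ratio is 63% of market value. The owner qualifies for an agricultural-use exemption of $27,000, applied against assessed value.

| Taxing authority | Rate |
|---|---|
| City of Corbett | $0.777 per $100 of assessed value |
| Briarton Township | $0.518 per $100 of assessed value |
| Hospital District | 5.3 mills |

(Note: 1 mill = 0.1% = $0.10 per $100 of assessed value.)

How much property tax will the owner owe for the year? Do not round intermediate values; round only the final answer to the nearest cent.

$1,758.46

Assessed value = $195,800 × 0.63 = $123,354
Taxable value = $123,354 − $27,000 = $96,354
City of Corbett: $96,354 × 0.00777 = $748.67058
Briarton Township: $96,354 × 0.00518 = $499.11372
Hospital District: $96,354 × 0.0053 = $510.6762
Total = $1,758.4605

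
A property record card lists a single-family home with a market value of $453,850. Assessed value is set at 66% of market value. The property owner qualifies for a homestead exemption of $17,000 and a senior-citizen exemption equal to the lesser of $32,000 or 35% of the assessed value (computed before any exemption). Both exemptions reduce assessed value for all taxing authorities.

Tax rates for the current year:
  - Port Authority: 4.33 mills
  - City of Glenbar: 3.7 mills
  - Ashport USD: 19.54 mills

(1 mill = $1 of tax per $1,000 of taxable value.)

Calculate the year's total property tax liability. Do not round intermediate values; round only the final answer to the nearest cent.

Assessed value = $453,850 × 0.66 = $299,541
Senior-citizen exemption = min($32,000, 35% × $299,541) = min($32,000, $104,839.35) = $32,000 (dollar cap binds)
Taxable value = $299,541 − $17,000 − $32,000 = $250,541
Port Authority: $250,541 × 0.00433 = $1,084.84253
City of Glenbar: $250,541 × 0.0037 = $927.0017
Ashport USD: $250,541 × 0.01954 = $4,895.57114
Total = $6,907.41537

$6,907.42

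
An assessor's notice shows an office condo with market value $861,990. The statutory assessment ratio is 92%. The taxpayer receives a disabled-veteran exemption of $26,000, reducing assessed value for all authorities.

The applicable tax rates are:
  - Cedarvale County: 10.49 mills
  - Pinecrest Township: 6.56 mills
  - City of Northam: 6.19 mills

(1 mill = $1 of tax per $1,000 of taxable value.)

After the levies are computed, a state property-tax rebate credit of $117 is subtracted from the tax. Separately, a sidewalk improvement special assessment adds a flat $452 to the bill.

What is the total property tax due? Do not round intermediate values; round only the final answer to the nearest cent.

Assessed value = $861,990 × 0.92 = $793,030.8
Taxable value = $793,030.8 − $26,000 = $767,030.8
Cedarvale County: $767,030.8 × 0.01049 = $8,046.153092
Pinecrest Township: $767,030.8 × 0.00656 = $5,031.722048
City of Northam: $767,030.8 × 0.00619 = $4,747.920652
Levies subtotal = $17,825.795792
After credit = $17,825.795792 − $117 = $17,708.795792
Total = $17,708.795792 + $452 = $18,160.795792

$18,160.80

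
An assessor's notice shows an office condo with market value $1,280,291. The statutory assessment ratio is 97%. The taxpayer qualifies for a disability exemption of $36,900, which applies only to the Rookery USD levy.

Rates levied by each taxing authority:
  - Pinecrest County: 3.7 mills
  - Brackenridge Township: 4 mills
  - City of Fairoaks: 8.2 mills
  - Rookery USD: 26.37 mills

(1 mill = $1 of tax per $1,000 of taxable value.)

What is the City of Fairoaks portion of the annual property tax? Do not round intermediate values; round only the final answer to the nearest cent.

$10,183.43

Assessed value = $1,280,291 × 0.97 = $1,241,882.27
City of Fairoaks taxable value = $1,241,882.27 (exemption does not apply)
City of Fairoaks levy = $1,241,882.27 × 0.0082 = $10,183.434614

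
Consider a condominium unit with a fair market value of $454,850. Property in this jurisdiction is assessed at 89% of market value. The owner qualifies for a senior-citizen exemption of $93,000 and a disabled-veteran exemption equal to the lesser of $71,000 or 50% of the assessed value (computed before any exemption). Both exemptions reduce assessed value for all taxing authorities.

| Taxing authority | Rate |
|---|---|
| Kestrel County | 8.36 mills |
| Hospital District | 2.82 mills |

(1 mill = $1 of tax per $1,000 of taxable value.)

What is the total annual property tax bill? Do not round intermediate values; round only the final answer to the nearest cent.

Assessed value = $454,850 × 0.89 = $404,816.5
Disabled-veteran exemption = min($71,000, 50% × $404,816.5) = min($71,000, $202,408.25) = $71,000 (dollar cap binds)
Taxable value = $404,816.5 − $93,000 − $71,000 = $240,816.5
Kestrel County: $240,816.5 × 0.00836 = $2,013.22594
Hospital District: $240,816.5 × 0.00282 = $679.10253
Total = $2,692.32847

$2,692.33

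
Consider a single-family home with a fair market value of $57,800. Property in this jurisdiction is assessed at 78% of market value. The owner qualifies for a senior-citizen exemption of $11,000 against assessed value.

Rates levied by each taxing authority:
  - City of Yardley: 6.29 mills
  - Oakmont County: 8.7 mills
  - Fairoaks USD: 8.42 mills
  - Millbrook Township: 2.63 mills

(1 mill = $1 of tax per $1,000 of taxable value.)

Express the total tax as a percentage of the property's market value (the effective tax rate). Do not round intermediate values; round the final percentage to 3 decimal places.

1.536%

Assessed value = $57,800 × 0.78 = $45,084
Taxable value = $45,084 − $11,000 = $34,084
City of Yardley: $34,084 × 0.00629 = $214.38836
Oakmont County: $34,084 × 0.0087 = $296.5308
Fairoaks USD: $34,084 × 0.00842 = $286.98728
Millbrook Township: $34,084 × 0.00263 = $89.64092
Total tax = $887.54736
Effective rate = $887.54736 ÷ $57,800 = 1.536% of market value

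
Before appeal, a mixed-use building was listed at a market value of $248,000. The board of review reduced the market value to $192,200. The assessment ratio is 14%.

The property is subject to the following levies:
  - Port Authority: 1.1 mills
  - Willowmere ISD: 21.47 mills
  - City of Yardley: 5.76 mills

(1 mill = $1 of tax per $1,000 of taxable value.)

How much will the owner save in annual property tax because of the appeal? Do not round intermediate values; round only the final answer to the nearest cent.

$221.31

Old assessed value = $248,000 × 0.14 = $34,720
New assessed value = $192,200 × 0.14 = $26,908
Combined rate = 0.0011 + 0.02147 + 0.00576 = 0.02833
Old tax = $34,720 × 0.02833 = $983.6176
New tax = $26,908 × 0.02833 = $762.30364
Reduction = $983.6176 − $762.30364 = $221.31396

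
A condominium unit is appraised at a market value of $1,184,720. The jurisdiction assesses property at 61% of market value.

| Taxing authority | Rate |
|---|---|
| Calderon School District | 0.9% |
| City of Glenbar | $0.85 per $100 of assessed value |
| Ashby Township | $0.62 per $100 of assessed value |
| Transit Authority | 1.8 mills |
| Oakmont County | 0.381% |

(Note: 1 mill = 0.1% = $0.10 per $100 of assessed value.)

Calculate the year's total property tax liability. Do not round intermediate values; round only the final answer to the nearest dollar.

$21,182

Assessed value = $1,184,720 × 0.61 = $722,679.2
Calderon School District: $722,679.2 × 0.009 = $6,504.1128
City of Glenbar: $722,679.2 × 0.0085 = $6,142.7732
Ashby Township: $722,679.2 × 0.0062 = $4,480.61104
Transit Authority: $722,679.2 × 0.0018 = $1,300.82256
Oakmont County: $722,679.2 × 0.00381 = $2,753.407752
Total = $21,181.727352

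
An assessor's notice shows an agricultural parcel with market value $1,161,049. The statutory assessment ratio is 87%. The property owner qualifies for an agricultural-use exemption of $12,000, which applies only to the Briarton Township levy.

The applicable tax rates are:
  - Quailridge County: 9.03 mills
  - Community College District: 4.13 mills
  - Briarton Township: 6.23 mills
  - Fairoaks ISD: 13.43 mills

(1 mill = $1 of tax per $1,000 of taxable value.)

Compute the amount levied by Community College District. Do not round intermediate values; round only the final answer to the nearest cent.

Assessed value = $1,161,049 × 0.87 = $1,010,112.63
Community College District taxable value = $1,010,112.63 (exemption does not apply)
Community College District levy = $1,010,112.63 × 0.00413 = $4,171.7651619

$4,171.77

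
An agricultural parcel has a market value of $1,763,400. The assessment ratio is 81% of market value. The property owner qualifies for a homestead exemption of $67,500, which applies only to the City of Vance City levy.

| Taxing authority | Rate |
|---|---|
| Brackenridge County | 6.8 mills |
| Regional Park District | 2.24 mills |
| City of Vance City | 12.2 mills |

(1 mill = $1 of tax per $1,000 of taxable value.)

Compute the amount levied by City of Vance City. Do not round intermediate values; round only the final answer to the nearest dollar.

Assessed value = $1,763,400 × 0.81 = $1,428,354
City of Vance City taxable value = $1,428,354 − $67,500 = $1,360,854
City of Vance City levy = $1,360,854 × 0.0122 = $16,602.4188

$16,602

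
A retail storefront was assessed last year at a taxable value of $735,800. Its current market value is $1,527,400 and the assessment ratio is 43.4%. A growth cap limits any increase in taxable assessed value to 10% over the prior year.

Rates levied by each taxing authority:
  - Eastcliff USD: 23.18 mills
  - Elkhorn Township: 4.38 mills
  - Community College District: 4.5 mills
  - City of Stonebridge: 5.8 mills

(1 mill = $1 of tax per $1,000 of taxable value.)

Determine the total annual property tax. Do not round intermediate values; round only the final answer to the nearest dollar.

Uncapped assessed value = $1,527,400 × 0.434 = $662,891.6
Cap limit = $735,800 × 1.1 = $809,380
Taxable assessed value = min($662,891.6, $809,380) = $662,891.6 (cap does not bind)
Eastcliff USD: $662,891.6 × 0.02318 = $15,365.827288
Elkhorn Township: $662,891.6 × 0.00438 = $2,903.465208
Community College District: $662,891.6 × 0.0045 = $2,983.0122
City of Stonebridge: $662,891.6 × 0.0058 = $3,844.77128
Total = $25,097.075976

$25,097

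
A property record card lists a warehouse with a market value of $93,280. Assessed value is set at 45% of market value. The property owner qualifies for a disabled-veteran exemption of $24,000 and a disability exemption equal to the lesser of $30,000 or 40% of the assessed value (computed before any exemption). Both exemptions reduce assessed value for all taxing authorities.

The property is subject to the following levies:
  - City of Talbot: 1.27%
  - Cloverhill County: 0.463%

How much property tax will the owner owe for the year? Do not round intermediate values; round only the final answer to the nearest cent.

Assessed value = $93,280 × 0.45 = $41,976
Disability exemption = min($30,000, 40% × $41,976) = min($30,000, $16,790.4) = $16,790.4 (percentage binds)
Taxable value = $41,976 − $24,000 − $16,790.4 = $1,185.6
City of Talbot: $1,185.6 × 0.0127 = $15.05712
Cloverhill County: $1,185.6 × 0.00463 = $5.489328
Total = $20.546448

$20.55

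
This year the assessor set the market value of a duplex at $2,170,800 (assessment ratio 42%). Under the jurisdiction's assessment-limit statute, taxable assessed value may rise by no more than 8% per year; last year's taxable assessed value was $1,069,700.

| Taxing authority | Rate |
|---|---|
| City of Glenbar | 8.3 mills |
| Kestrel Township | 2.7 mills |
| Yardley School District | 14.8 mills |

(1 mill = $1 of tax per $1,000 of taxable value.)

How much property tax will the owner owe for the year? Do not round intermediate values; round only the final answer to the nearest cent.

Uncapped assessed value = $2,170,800 × 0.42 = $911,736
Cap limit = $1,069,700 × 1.08 = $1,155,276
Taxable assessed value = min($911,736, $1,155,276) = $911,736 (cap does not bind)
City of Glenbar: $911,736 × 0.0083 = $7,567.4088
Kestrel Township: $911,736 × 0.0027 = $2,461.6872
Yardley School District: $911,736 × 0.0148 = $13,493.6928
Total = $23,522.7888

$23,522.79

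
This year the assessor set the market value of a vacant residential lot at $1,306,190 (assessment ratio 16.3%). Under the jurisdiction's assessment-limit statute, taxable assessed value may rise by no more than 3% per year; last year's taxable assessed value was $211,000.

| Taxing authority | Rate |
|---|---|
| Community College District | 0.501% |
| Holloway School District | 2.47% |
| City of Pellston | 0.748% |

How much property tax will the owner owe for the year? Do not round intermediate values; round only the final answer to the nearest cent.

$7,918.08

Uncapped assessed value = $1,306,190 × 0.163 = $212,908.97
Cap limit = $211,000 × 1.03 = $217,330
Taxable assessed value = min($212,908.97, $217,330) = $212,908.97 (cap does not bind)
Community College District: $212,908.97 × 0.00501 = $1,066.6739397
Holloway School District: $212,908.97 × 0.0247 = $5,258.851559
City of Pellston: $212,908.97 × 0.00748 = $1,592.5590956
Total = $7,918.0845943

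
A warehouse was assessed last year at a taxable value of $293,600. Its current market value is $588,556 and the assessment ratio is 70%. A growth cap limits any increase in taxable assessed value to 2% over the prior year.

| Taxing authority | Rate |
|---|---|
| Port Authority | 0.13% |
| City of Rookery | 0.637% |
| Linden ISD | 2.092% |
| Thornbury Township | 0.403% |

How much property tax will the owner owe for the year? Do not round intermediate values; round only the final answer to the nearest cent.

Uncapped assessed value = $588,556 × 0.7 = $411,989.2
Cap limit = $293,600 × 1.02 = $299,472
Taxable assessed value = min($411,989.2, $299,472) = $299,472 (cap binds)
Port Authority: $299,472 × 0.0013 = $389.3136
City of Rookery: $299,472 × 0.00637 = $1,907.63664
Linden ISD: $299,472 × 0.02092 = $6,264.95424
Thornbury Township: $299,472 × 0.00403 = $1,206.87216
Total = $9,768.77664

$9,768.78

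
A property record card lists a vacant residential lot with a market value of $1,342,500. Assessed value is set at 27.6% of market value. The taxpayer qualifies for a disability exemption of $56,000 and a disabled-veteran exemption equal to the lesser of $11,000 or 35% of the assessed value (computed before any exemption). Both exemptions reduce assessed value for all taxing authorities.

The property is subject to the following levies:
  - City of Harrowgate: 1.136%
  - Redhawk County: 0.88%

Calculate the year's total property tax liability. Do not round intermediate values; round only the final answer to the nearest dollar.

$6,119

Assessed value = $1,342,500 × 0.276 = $370,530
Disabled-veteran exemption = min($11,000, 35% × $370,530) = min($11,000, $129,685.5) = $11,000 (dollar cap binds)
Taxable value = $370,530 − $56,000 − $11,000 = $303,530
City of Harrowgate: $303,530 × 0.01136 = $3,448.1008
Redhawk County: $303,530 × 0.0088 = $2,671.064
Total = $6,119.1648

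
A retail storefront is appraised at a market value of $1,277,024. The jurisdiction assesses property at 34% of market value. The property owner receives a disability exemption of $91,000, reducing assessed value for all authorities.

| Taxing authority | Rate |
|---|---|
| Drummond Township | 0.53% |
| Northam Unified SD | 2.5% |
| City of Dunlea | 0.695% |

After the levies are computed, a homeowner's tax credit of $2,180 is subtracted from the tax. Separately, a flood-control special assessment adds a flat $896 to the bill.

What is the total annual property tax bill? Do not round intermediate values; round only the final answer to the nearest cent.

Assessed value = $1,277,024 × 0.34 = $434,188.16
Taxable value = $434,188.16 − $91,000 = $343,188.16
Drummond Township: $343,188.16 × 0.0053 = $1,818.897248
Northam Unified SD: $343,188.16 × 0.025 = $8,579.704
City of Dunlea: $343,188.16 × 0.00695 = $2,385.157712
Levies subtotal = $12,783.75896
After credit = $12,783.75896 − $2,180 = $10,603.75896
Total = $10,603.75896 + $896 = $11,499.75896

$11,499.76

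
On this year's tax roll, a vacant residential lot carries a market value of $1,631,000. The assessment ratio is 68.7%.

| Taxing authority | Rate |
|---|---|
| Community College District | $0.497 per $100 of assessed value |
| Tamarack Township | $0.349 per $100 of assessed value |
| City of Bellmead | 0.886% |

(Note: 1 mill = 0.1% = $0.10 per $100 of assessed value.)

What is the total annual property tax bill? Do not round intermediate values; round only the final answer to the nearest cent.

Assessed value = $1,631,000 × 0.687 = $1,120,497
Community College District: $1,120,497 × 0.00497 = $5,568.87009
Tamarack Township: $1,120,497 × 0.00349 = $3,910.53453
City of Bellmead: $1,120,497 × 0.00886 = $9,927.60342
Total = $19,407.00804

$19,407.01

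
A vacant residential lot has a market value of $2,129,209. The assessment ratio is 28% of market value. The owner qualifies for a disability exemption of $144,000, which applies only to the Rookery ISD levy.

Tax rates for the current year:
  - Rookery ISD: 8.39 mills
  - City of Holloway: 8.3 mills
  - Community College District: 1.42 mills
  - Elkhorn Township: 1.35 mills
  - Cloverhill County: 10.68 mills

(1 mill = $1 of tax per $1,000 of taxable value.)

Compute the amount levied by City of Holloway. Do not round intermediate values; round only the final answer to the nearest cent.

Assessed value = $2,129,209 × 0.28 = $596,178.52
City of Holloway taxable value = $596,178.52 (exemption does not apply)
City of Holloway levy = $596,178.52 × 0.0083 = $4,948.281716

$4,948.28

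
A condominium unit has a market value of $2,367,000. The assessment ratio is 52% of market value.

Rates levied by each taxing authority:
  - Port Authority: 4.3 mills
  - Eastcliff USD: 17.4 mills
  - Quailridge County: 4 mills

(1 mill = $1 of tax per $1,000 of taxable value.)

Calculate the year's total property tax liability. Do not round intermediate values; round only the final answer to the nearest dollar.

$31,633

Assessed value = $2,367,000 × 0.52 = $1,230,840
Port Authority: $1,230,840 × 0.0043 = $5,292.612
Eastcliff USD: $1,230,840 × 0.0174 = $21,416.616
Quailridge County: $1,230,840 × 0.004 = $4,923.36
Total = $5,292.612 + $21,416.616 + $4,923.36 = $31,632.588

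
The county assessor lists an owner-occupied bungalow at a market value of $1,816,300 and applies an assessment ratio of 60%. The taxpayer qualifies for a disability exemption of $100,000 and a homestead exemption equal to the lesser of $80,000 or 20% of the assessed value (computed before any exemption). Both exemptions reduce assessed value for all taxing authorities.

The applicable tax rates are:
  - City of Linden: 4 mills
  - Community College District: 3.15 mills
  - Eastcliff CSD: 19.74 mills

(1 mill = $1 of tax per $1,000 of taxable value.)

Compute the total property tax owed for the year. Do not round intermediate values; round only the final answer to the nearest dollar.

$24,464

Assessed value = $1,816,300 × 0.6 = $1,089,780
Homestead exemption = min($80,000, 20% × $1,089,780) = min($80,000, $217,956) = $80,000 (dollar cap binds)
Taxable value = $1,089,780 − $100,000 − $80,000 = $909,780
City of Linden: $909,780 × 0.004 = $3,639.12
Community College District: $909,780 × 0.00315 = $2,865.807
Eastcliff CSD: $909,780 × 0.01974 = $17,959.0572
Total = $24,463.9842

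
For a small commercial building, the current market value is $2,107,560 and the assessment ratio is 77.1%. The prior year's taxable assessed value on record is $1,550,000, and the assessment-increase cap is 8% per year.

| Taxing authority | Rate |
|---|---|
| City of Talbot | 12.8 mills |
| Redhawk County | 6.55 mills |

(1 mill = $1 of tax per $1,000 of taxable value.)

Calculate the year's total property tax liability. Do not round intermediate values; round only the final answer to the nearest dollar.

$31,442

Uncapped assessed value = $2,107,560 × 0.771 = $1,624,928.76
Cap limit = $1,550,000 × 1.08 = $1,674,000
Taxable assessed value = min($1,624,928.76, $1,674,000) = $1,624,928.76 (cap does not bind)
City of Talbot: $1,624,928.76 × 0.0128 = $20,799.088128
Redhawk County: $1,624,928.76 × 0.00655 = $10,643.283378
Total = $31,442.371506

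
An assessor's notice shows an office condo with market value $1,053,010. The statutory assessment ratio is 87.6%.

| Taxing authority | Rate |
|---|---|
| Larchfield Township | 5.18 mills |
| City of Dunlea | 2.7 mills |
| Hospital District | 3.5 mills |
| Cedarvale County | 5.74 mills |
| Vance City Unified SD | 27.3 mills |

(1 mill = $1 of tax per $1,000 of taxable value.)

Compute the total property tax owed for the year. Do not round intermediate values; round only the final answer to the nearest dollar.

$40,975

Assessed value = $1,053,010 × 0.876 = $922,436.76
Larchfield Township: $922,436.76 × 0.00518 = $4,778.2224168
City of Dunlea: $922,436.76 × 0.0027 = $2,490.579252
Hospital District: $922,436.76 × 0.0035 = $3,228.52866
Cedarvale County: $922,436.76 × 0.00574 = $5,294.7870024
Vance City Unified SD: $922,436.76 × 0.0273 = $25,182.523548
Total = $4,778.2224168 + $2,490.579252 + $3,228.52866 + $5,294.7870024 + $25,182.523548 = $40,974.6408792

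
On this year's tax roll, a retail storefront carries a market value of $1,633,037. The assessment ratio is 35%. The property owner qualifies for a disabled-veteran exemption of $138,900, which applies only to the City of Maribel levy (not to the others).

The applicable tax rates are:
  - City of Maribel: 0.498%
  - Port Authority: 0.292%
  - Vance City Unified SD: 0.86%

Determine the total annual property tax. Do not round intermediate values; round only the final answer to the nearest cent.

Assessed value = $1,633,037 × 0.35 = $571,562.95
City of Maribel: ($571,562.95 − $138,900) × 0.00498 = $432,662.95 × 0.00498 = $2,154.661491
Port Authority: $571,562.95 × 0.00292 = $1,668.963814
Vance City Unified SD: $571,562.95 × 0.0086 = $4,915.44137
Total = $8,739.066675

$8,739.07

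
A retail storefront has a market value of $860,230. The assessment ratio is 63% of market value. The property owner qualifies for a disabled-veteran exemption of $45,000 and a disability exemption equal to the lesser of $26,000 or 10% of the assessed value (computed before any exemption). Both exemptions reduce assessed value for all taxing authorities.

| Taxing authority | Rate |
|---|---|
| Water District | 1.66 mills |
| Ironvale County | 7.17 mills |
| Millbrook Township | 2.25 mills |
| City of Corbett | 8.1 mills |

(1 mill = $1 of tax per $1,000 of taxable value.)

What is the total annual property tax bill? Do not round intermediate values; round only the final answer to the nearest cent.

$9,032.72

Assessed value = $860,230 × 0.63 = $541,944.9
Disability exemption = min($26,000, 10% × $541,944.9) = min($26,000, $54,194.49) = $26,000 (dollar cap binds)
Taxable value = $541,944.9 − $45,000 − $26,000 = $470,944.9
Water District: $470,944.9 × 0.00166 = $781.768534
Ironvale County: $470,944.9 × 0.00717 = $3,376.674933
Millbrook Township: $470,944.9 × 0.00225 = $1,059.626025
City of Corbett: $470,944.9 × 0.0081 = $3,814.65369
Total = $9,032.723182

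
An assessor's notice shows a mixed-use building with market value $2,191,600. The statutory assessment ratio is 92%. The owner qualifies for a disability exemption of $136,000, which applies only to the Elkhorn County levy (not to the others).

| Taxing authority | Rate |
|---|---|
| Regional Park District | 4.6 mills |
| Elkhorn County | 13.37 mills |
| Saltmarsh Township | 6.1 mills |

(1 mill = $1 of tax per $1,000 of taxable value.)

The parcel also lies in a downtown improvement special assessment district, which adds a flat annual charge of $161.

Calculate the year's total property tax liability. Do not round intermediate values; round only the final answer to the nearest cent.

Assessed value = $2,191,600 × 0.92 = $2,016,272
Regional Park District: $2,016,272 × 0.0046 = $9,274.8512
Elkhorn County: ($2,016,272 − $136,000) × 0.01337 = $1,880,272 × 0.01337 = $25,139.23664
Saltmarsh Township: $2,016,272 × 0.0061 = $12,299.2592
Levies subtotal = $46,713.34704
Total = $46,713.34704 + $161 = $46,874.34704

$46,874.35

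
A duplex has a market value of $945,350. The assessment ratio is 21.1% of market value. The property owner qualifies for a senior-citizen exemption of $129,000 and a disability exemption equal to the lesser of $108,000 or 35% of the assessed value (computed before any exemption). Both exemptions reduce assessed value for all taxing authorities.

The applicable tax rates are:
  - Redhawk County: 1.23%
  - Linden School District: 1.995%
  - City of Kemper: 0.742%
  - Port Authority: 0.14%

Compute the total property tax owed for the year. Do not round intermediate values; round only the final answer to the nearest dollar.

$27

Assessed value = $945,350 × 0.211 = $199,468.85
Disability exemption = min($108,000, 35% × $199,468.85) = min($108,000, $69,814.0975) = $69,814.0975 (percentage binds)
Taxable value = $199,468.85 − $129,000 − $69,814.0975 = $654.7525
Redhawk County: $654.7525 × 0.0123 = $8.05345575
Linden School District: $654.7525 × 0.01995 = $13.062312375
City of Kemper: $654.7525 × 0.00742 = $4.85826355
Port Authority: $654.7525 × 0.0014 = $0.9166535
Total = $26.890685175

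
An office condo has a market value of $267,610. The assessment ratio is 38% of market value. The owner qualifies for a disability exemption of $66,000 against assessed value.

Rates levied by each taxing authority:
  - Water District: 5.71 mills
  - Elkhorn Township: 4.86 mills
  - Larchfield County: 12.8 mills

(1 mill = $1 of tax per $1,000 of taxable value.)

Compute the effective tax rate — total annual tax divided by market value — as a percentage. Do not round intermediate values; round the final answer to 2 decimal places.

0.31%

Assessed value = $267,610 × 0.38 = $101,691.8
Taxable value = $101,691.8 − $66,000 = $35,691.8
Water District: $35,691.8 × 0.00571 = $203.800178
Elkhorn Township: $35,691.8 × 0.00486 = $173.462148
Larchfield County: $35,691.8 × 0.0128 = $456.85504
Total tax = $834.117366
Effective rate = $834.117366 ÷ $267,610 = 0.31% of market value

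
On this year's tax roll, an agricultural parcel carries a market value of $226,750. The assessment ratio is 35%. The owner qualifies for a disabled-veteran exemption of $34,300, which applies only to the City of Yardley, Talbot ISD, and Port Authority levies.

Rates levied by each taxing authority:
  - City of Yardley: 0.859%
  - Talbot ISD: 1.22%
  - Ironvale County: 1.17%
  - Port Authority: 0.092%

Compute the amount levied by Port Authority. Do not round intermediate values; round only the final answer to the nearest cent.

$41.46

Assessed value = $226,750 × 0.35 = $79,362.5
Port Authority taxable value = $79,362.5 − $34,300 = $45,062.5
Port Authority levy = $45,062.5 × 0.00092 = $41.4575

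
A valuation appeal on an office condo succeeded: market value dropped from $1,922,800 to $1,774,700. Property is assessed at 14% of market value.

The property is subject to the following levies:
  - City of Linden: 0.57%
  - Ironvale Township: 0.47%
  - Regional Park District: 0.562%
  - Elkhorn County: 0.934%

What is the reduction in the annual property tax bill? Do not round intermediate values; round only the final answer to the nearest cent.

$525.81

Old assessed value = $1,922,800 × 0.14 = $269,192
New assessed value = $1,774,700 × 0.14 = $248,458
Combined rate = 0.0057 + 0.0047 + 0.00562 + 0.00934 = 0.02536
Old tax = $269,192 × 0.02536 = $6,826.70912
New tax = $248,458 × 0.02536 = $6,300.89488
Reduction = $6,826.70912 − $6,300.89488 = $525.81424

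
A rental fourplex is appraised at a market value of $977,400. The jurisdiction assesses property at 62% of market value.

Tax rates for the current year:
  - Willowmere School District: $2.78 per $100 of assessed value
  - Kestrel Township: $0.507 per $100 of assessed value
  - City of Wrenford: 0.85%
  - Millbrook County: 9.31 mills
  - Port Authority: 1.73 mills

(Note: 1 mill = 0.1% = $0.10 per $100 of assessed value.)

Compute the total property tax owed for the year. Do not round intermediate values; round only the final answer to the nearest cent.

$31,759.83

Assessed value = $977,400 × 0.62 = $605,988
Willowmere School District: $605,988 × 0.0278 = $16,846.4664
Kestrel Township: $605,988 × 0.00507 = $3,072.35916
City of Wrenford: $605,988 × 0.0085 = $5,150.898
Millbrook County: $605,988 × 0.00931 = $5,641.74828
Port Authority: $605,988 × 0.00173 = $1,048.35924
Total = $31,759.83108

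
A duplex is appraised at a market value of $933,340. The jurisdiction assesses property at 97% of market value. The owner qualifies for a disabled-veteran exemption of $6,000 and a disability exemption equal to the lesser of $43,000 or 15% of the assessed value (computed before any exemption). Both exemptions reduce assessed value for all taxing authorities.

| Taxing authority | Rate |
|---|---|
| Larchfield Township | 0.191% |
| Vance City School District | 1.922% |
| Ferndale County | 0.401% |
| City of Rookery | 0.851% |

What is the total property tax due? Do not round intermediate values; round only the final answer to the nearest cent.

Assessed value = $933,340 × 0.97 = $905,339.8
Disability exemption = min($43,000, 15% × $905,339.8) = min($43,000, $135,800.97) = $43,000 (dollar cap binds)
Taxable value = $905,339.8 − $6,000 − $43,000 = $856,339.8
Larchfield Township: $856,339.8 × 0.00191 = $1,635.609018
Vance City School District: $856,339.8 × 0.01922 = $16,458.850956
Ferndale County: $856,339.8 × 0.00401 = $3,433.922598
City of Rookery: $856,339.8 × 0.00851 = $7,287.451698
Total = $28,815.83427

$28,815.83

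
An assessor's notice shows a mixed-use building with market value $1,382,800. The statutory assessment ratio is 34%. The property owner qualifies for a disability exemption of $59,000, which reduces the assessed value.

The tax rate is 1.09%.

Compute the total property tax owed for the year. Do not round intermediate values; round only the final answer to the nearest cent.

$4,481.56

Assessed value = $1,382,800 × 0.34 = $470,152
Taxable value = $470,152 − $59,000 = $411,152
Tax = $411,152 × 0.0109 = $4,481.5568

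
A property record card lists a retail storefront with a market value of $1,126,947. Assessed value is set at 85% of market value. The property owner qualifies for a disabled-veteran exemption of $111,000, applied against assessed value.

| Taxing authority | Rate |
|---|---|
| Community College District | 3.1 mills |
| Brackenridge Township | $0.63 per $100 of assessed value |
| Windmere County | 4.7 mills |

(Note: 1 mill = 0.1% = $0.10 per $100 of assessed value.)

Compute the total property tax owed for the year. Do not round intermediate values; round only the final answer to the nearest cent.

Assessed value = $1,126,947 × 0.85 = $957,904.95
Taxable value = $957,904.95 − $111,000 = $846,904.95
Community College District: $846,904.95 × 0.0031 = $2,625.405345
Brackenridge Township: $846,904.95 × 0.0063 = $5,335.501185
Windmere County: $846,904.95 × 0.0047 = $3,980.453265
Total = $11,941.359795

$11,941.36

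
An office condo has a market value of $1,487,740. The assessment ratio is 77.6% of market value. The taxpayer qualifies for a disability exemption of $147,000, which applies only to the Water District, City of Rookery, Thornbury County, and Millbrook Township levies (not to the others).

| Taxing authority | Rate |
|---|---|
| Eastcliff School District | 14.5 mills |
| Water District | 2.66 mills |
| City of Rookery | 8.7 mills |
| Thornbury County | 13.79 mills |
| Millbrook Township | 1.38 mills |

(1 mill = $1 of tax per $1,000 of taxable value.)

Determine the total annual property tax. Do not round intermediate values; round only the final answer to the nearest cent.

Assessed value = $1,487,740 × 0.776 = $1,154,486.24
Eastcliff School District: $1,154,486.24 × 0.0145 = $16,740.05048
Water District: ($1,154,486.24 − $147,000) × 0.00266 = $1,007,486.24 × 0.00266 = $2,679.9133984
City of Rookery: ($1,154,486.24 − $147,000) × 0.0087 = $1,007,486.24 × 0.0087 = $8,765.130288
Thornbury County: ($1,154,486.24 − $147,000) × 0.01379 = $1,007,486.24 × 0.01379 = $13,893.2352496
Millbrook Township: ($1,154,486.24 − $147,000) × 0.00138 = $1,007,486.24 × 0.00138 = $1,390.3310112
Total = $43,468.6604272

$43,468.66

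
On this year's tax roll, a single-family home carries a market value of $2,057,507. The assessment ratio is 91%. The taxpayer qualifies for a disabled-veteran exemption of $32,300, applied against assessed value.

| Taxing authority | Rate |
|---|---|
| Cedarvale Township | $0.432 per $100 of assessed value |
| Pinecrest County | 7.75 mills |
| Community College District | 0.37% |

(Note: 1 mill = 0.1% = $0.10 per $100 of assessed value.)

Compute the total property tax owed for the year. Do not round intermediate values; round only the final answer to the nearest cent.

Assessed value = $2,057,507 × 0.91 = $1,872,331.37
Taxable value = $1,872,331.37 − $32,300 = $1,840,031.37
Cedarvale Township: $1,840,031.37 × 0.00432 = $7,948.9355184
Pinecrest County: $1,840,031.37 × 0.00775 = $14,260.2431175
Community College District: $1,840,031.37 × 0.0037 = $6,808.116069
Total = $29,017.2947049

$29,017.29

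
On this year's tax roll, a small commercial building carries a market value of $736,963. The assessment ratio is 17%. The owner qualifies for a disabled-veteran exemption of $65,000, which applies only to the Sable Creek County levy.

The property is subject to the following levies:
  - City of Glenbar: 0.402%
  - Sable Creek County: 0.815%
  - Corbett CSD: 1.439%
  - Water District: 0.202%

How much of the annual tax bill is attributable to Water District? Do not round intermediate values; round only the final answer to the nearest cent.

$253.07

Assessed value = $736,963 × 0.17 = $125,283.71
Water District taxable value = $125,283.71 (exemption does not apply)
Water District levy = $125,283.71 × 0.00202 = $253.0730942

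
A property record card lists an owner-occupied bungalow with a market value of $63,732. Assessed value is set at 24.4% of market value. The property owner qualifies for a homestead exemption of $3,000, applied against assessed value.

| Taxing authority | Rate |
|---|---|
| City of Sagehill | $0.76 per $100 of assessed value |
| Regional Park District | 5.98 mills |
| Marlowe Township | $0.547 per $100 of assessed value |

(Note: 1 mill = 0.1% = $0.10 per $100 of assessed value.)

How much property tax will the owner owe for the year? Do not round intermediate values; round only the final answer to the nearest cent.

Assessed value = $63,732 × 0.244 = $15,550.608
Taxable value = $15,550.608 − $3,000 = $12,550.608
City of Sagehill: $12,550.608 × 0.0076 = $95.3846208
Regional Park District: $12,550.608 × 0.00598 = $75.05263584
Marlowe Township: $12,550.608 × 0.00547 = $68.65182576
Total = $239.0890824

$239.09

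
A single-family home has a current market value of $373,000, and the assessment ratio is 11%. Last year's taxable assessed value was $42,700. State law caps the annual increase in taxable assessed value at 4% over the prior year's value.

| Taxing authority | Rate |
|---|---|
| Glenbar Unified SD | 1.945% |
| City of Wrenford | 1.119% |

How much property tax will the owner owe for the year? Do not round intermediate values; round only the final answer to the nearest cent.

$1,257.16

Uncapped assessed value = $373,000 × 0.11 = $41,030
Cap limit = $42,700 × 1.04 = $44,408
Taxable assessed value = min($41,030, $44,408) = $41,030 (cap does not bind)
Glenbar Unified SD: $41,030 × 0.01945 = $798.0335
City of Wrenford: $41,030 × 0.01119 = $459.1257
Total = $1,257.1592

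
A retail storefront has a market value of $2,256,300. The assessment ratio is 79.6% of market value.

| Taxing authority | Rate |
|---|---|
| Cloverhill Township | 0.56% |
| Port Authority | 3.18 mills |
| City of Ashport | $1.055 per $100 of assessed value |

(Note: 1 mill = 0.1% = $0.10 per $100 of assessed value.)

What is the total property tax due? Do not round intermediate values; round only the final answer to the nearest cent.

Assessed value = $2,256,300 × 0.796 = $1,796,014.8
Cloverhill Township: $1,796,014.8 × 0.0056 = $10,057.68288
Port Authority: $1,796,014.8 × 0.00318 = $5,711.327064
City of Ashport: $1,796,014.8 × 0.01055 = $18,947.95614
Total = $34,716.966084

$34,716.97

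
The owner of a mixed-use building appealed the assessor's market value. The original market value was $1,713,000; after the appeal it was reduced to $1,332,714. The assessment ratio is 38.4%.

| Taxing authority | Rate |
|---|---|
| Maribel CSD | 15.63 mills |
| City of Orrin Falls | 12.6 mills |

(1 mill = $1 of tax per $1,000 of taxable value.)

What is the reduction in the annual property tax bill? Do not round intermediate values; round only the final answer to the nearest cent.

Old assessed value = $1,713,000 × 0.384 = $657,792
New assessed value = $1,332,714 × 0.384 = $511,762.176
Combined rate = 0.01563 + 0.0126 = 0.02823
Old tax = $657,792 × 0.02823 = $18,569.46816
New tax = $511,762.176 × 0.02823 = $14,447.04622848
Reduction = $18,569.46816 − $14,447.04622848 = $4,122.42193152

$4,122.42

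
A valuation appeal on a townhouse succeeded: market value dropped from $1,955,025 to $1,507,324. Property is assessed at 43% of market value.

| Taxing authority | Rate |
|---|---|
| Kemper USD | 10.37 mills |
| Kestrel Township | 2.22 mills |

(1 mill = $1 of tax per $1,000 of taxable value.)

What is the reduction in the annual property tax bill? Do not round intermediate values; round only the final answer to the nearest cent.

$2,423.72

Old assessed value = $1,955,025 × 0.43 = $840,660.75
New assessed value = $1,507,324 × 0.43 = $648,149.32
Combined rate = 0.01037 + 0.00222 = 0.01259
Old tax = $840,660.75 × 0.01259 = $10,583.9188425
New tax = $648,149.32 × 0.01259 = $8,160.1999388
Reduction = $10,583.9188425 − $8,160.1999388 = $2,423.7189037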